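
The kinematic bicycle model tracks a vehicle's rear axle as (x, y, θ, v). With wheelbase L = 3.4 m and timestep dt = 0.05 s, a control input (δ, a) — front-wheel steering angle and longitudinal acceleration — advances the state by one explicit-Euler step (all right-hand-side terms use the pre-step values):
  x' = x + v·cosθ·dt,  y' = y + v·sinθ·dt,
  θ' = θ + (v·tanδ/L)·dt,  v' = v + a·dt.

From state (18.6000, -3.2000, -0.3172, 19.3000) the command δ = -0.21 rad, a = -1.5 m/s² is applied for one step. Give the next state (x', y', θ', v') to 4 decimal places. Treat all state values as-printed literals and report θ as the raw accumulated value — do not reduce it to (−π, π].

x' = 18.6000 + 19.3000·cos(-0.3172)·0.05 = 19.5169
y' = -3.2000 + 19.3000·sin(-0.3172)·0.05 = -3.5010
θ' = -0.3172 + (19.3000/3.4)·tan(-0.21)·0.05 = -0.3777
v' = 19.3000 − 1.5000·0.05 = 19.2250

(19.5169, -3.5010, -0.3777, 19.2250)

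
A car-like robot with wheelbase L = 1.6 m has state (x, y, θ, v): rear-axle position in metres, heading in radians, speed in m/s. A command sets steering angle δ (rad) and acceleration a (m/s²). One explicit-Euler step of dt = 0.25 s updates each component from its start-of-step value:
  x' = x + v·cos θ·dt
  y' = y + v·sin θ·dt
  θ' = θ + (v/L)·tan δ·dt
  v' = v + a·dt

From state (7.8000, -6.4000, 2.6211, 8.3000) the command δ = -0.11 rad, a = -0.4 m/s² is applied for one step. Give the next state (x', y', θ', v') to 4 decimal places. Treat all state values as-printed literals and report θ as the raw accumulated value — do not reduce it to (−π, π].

x' = 7.8000 + 8.3000·cos(2.6211)·0.25 = 5.9998
y' = -6.4000 + 8.3000·sin(2.6211)·0.25 = -5.3681
θ' = 2.6211 + (8.3000/1.6)·tan(-0.11)·0.25 = 2.4779
v' = 8.3000 − 0.4000·0.25 = 8.2000

(5.9998, -5.3681, 2.4779, 8.2000)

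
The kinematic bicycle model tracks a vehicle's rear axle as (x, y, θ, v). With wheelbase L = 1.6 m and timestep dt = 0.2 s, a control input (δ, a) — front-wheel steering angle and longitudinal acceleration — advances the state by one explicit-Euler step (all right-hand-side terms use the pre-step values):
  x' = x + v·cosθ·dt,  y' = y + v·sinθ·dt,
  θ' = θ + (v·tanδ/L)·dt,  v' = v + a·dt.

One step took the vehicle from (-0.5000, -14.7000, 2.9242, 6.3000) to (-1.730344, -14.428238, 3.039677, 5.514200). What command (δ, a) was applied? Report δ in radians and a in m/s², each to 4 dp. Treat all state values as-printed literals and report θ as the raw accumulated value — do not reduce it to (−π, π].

δ = 0.1456, a = -3.9290

a = (v'−v)/dt = (-0.785800)/0.2 = -3.9290
Δθ = θ'−θ = 0.115477;  (v·dt/L) = 6.3000·0.2/1.6 = 0.787500
tan δ = Δθ·L/(v·dt) = 0.146637  →  δ = 0.1456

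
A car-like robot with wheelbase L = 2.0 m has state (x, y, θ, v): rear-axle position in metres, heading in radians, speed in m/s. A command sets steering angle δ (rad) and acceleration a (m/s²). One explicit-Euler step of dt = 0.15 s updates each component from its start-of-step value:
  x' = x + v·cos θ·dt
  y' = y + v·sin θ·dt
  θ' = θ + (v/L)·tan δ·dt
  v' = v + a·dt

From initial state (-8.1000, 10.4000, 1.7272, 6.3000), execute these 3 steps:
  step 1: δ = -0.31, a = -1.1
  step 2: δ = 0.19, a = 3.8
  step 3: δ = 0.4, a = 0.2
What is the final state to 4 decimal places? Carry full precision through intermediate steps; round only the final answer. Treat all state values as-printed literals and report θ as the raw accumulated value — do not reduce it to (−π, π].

after step 1 (δ=-0.31, a=-1.1): (-8.247200, 11.333465, 1.575845, 6.135000)
after step 2 (δ=0.19, a=3.8): (-8.251846, 12.253703, 1.664336, 6.705000)
after step 3 (δ=0.4, a=0.2): (-8.345787, 13.255057, 1.876949, 6.735000)

(-8.3458, 13.2551, 1.8769, 6.7350)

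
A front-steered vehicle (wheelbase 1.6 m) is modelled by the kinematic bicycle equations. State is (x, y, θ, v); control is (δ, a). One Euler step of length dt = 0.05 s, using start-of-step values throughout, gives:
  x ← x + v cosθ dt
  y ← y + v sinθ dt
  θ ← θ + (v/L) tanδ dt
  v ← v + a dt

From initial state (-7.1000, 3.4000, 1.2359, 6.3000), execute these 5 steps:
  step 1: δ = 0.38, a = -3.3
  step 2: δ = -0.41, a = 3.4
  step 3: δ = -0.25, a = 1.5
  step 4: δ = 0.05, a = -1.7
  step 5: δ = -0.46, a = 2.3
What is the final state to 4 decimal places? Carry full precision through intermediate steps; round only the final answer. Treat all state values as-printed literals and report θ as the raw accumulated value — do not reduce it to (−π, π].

after step 1 (δ=0.38, a=-3.3): (-6.996469, 3.697500, 1.314534, 6.135000)
after step 2 (δ=-0.41, a=3.4): (-6.918718, 3.994233, 1.231207, 6.305000)
after step 3 (δ=-0.25, a=1.5): (-6.813708, 4.291479, 1.180897, 6.380000)
after step 4 (δ=0.05, a=-1.7): (-6.692458, 4.586538, 1.190874, 6.295000)
after step 5 (δ=-0.46, a=2.3): (-6.575733, 4.878844, 1.093410, 6.410000)

(-6.5757, 4.8788, 1.0934, 6.4100)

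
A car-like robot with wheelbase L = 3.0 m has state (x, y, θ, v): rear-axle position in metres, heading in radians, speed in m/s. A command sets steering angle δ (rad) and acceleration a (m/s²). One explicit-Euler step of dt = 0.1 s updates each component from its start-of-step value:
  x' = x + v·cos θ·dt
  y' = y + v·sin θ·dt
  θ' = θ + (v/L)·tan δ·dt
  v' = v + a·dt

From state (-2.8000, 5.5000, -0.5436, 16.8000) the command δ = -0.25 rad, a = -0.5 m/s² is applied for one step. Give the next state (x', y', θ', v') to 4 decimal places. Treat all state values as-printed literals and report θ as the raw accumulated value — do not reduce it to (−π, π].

(-1.3622, 4.6311, -0.6866, 16.7500)

x' = -2.8000 + 16.8000·cos(-0.5436)·0.1 = -1.3622
y' = 5.5000 + 16.8000·sin(-0.5436)·0.1 = 4.6311
θ' = -0.5436 + (16.8000/3.0)·tan(-0.25)·0.1 = -0.6866
v' = 16.8000 − 0.5000·0.1 = 16.7500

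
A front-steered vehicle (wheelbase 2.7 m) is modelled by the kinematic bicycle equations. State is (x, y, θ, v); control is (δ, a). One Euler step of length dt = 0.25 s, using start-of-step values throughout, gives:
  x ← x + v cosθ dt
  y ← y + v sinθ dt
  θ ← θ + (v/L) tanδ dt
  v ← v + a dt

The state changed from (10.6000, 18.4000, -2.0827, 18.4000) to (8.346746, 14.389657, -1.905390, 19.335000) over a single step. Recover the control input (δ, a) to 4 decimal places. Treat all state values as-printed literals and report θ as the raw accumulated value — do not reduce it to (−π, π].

δ = 0.1037, a = 3.7400

a = (v'−v)/dt = (0.935000)/0.25 = 3.7400
Δθ = θ'−θ = 0.177310;  (v·dt/L) = 18.4000·0.25/2.7 = 1.703704
tan δ = Δθ·L/(v·dt) = 0.104073  →  δ = 0.1037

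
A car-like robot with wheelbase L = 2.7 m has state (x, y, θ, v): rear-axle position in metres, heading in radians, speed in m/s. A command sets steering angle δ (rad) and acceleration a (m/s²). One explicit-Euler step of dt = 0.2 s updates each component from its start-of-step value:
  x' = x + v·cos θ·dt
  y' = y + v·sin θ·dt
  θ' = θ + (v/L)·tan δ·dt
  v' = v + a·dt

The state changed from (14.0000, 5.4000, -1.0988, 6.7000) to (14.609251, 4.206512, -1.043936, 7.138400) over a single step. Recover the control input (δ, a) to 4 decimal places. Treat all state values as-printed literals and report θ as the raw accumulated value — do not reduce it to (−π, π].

a = (v'−v)/dt = (0.438400)/0.2 = 2.1920
Δθ = θ'−θ = 0.054864;  (v·dt/L) = 6.7000·0.2/2.7 = 0.496296
tan δ = Δθ·L/(v·dt) = 0.110547  →  δ = 0.1101

δ = 0.1101, a = 2.1920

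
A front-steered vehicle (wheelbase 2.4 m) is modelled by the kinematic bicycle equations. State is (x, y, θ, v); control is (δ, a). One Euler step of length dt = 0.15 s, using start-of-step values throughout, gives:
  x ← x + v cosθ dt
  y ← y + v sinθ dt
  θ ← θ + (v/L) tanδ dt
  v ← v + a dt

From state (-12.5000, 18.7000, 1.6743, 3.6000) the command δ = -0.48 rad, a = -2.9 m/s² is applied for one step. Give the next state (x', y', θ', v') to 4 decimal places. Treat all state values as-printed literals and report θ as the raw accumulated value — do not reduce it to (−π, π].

x' = -12.5000 + 3.6000·cos(1.6743)·0.15 = -12.5558
y' = 18.7000 + 3.6000·sin(1.6743)·0.15 = 19.2371
θ' = 1.6743 + (3.6000/2.4)·tan(-0.48)·0.15 = 1.5572
v' = 3.6000 − 2.9000·0.15 = 3.1650

(-12.5558, 19.2371, 1.5572, 3.1650)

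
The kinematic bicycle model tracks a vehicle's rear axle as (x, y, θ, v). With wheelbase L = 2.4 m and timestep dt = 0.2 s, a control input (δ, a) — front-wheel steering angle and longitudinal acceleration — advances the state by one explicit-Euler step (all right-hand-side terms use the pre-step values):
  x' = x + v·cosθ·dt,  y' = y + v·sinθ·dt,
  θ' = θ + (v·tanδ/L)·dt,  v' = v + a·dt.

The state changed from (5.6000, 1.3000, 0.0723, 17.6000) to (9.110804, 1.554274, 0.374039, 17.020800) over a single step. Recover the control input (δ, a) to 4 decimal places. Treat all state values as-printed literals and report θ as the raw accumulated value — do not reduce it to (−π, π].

a = (v'−v)/dt = (-0.579200)/0.2 = -2.8960
Δθ = θ'−θ = 0.301739;  (v·dt/L) = 17.6000·0.2/2.4 = 1.466667
tan δ = Δθ·L/(v·dt) = 0.205731  →  δ = 0.2029

δ = 0.2029, a = -2.8960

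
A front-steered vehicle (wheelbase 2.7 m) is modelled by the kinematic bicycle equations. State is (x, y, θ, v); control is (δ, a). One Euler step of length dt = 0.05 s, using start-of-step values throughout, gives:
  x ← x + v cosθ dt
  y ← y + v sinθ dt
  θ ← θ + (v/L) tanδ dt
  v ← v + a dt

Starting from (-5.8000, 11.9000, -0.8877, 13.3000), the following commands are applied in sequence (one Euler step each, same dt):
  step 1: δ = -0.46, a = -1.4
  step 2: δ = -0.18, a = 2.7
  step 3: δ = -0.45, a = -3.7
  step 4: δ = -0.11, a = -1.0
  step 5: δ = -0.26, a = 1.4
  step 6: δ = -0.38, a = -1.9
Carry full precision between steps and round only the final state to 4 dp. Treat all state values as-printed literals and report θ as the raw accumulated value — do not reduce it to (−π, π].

after step 1 (δ=-0.46, a=-1.4): (-5.380254, 11.384211, -1.009727, 13.230000)
after step 2 (δ=-0.18, a=2.7): (-5.028275, 10.824128, -1.054310, 13.365000)
after step 3 (δ=-0.45, a=-3.7): (-4.698274, 10.243045, -1.173866, 13.180000)
after step 4 (δ=-0.11, a=-1.0): (-4.443512, 9.635281, -1.200823, 13.130000)
after step 5 (δ=-0.26, a=1.4): (-4.206128, 9.023202, -1.265505, 13.200000)
after step 6 (δ=-0.38, a=-1.9): (-4.007751, 8.393720, -1.363140, 13.105000)

(-4.0078, 8.3937, -1.3631, 13.1050)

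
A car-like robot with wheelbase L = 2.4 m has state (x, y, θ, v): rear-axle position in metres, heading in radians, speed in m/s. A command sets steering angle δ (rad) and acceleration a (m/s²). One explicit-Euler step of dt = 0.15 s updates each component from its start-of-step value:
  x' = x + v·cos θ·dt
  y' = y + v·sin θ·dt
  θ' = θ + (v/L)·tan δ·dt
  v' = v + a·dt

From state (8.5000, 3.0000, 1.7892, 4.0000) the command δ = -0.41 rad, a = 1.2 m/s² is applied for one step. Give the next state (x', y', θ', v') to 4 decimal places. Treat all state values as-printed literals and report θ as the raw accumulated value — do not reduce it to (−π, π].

(8.3700, 3.5857, 1.6805, 4.1800)

x' = 8.5000 + 4.0000·cos(1.7892)·0.15 = 8.3700
y' = 3.0000 + 4.0000·sin(1.7892)·0.15 = 3.5857
θ' = 1.7892 + (4.0000/2.4)·tan(-0.41)·0.15 = 1.6805
v' = 4.0000 + 1.2000·0.15 = 4.1800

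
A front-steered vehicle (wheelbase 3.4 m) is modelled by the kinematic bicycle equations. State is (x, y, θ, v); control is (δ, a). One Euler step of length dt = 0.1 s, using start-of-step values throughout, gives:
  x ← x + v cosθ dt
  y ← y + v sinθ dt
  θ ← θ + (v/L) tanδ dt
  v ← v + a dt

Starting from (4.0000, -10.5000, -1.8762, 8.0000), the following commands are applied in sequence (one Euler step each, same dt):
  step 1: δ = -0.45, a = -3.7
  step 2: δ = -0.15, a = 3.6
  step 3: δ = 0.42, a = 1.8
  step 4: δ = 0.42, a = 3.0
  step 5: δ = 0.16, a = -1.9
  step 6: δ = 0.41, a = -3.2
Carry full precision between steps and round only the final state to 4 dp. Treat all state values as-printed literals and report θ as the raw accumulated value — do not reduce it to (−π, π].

(2.4538, -15.0804, -1.6655, 7.9600)

after step 1 (δ=-0.45, a=-3.7): (3.759457, -11.262981, -1.989860, 7.630000)
after step 2 (δ=-0.15, a=3.6): (3.448989, -11.959958, -2.023777, 7.990000)
after step 3 (δ=0.42, a=1.8): (3.099309, -12.678377, -1.918832, 8.170000)
after step 4 (δ=0.42, a=3.0): (2.820669, -13.446393, -1.811523, 8.470000)
after step 5 (δ=0.16, a=-1.9): (2.618737, -14.268970, -1.771321, 8.280000)
after step 6 (δ=0.41, a=-3.2): (2.453813, -15.080378, -1.665475, 7.960000)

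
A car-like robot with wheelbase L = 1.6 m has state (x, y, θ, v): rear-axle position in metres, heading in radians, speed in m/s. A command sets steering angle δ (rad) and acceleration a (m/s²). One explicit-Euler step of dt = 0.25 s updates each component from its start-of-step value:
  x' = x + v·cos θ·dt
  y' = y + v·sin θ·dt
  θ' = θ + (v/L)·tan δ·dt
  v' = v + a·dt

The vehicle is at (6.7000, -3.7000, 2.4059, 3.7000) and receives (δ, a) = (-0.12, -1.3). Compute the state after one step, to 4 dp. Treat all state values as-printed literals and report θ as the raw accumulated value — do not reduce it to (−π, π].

x' = 6.7000 + 3.7000·cos(2.4059)·0.25 = 6.0142
y' = -3.7000 + 3.7000·sin(2.4059)·0.25 = -3.0792
θ' = 2.4059 + (3.7000/1.6)·tan(-0.12)·0.25 = 2.3362
v' = 3.7000 − 1.3000·0.25 = 3.3750

(6.0142, -3.0792, 2.3362, 3.3750)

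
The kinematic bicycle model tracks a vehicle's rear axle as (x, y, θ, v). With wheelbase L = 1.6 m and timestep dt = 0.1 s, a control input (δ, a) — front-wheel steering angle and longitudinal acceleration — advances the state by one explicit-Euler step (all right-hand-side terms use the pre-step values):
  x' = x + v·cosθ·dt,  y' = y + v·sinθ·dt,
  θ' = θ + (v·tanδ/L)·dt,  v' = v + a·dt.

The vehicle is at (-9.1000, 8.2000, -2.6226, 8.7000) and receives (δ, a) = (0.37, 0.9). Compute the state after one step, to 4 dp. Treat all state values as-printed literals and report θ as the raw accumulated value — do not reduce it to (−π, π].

x' = -9.1000 + 8.7000·cos(-2.6226)·0.1 = -9.8554
y' = 8.2000 + 8.7000·sin(-2.6226)·0.1 = 7.7685
θ' = -2.6226 + (8.7000/1.6)·tan(0.37)·0.1 = -2.4117
v' = 8.7000 + 0.9000·0.1 = 8.7900

(-9.8554, 7.7685, -2.4117, 8.7900)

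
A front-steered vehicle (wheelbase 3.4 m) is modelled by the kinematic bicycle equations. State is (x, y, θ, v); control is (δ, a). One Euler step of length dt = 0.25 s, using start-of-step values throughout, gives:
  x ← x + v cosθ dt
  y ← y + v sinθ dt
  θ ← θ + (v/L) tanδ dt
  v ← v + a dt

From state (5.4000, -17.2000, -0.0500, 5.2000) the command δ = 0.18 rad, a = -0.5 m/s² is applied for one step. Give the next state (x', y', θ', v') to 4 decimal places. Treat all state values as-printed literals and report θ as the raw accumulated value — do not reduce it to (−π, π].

(6.6984, -17.2650, 0.0196, 5.0750)

x' = 5.4000 + 5.2000·cos(-0.0500)·0.25 = 6.6984
y' = -17.2000 + 5.2000·sin(-0.0500)·0.25 = -17.2650
θ' = -0.0500 + (5.2000/3.4)·tan(0.18)·0.25 = 0.0196
v' = 5.2000 − 0.5000·0.25 = 5.0750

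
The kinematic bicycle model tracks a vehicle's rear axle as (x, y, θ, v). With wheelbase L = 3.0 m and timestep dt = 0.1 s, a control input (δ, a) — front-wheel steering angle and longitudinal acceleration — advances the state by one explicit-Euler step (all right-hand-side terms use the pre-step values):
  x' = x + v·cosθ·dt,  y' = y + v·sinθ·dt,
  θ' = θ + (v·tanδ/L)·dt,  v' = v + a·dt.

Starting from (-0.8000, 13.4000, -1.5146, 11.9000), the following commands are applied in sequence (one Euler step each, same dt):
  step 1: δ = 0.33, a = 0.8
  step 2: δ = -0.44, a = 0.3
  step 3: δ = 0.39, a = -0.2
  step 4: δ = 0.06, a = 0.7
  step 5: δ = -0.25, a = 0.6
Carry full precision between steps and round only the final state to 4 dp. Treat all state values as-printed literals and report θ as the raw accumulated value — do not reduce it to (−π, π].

after step 1 (δ=0.33, a=0.8): (-0.733162, 12.211879, -1.378732, 11.980000)
after step 2 (δ=-0.44, a=0.3): (-0.504480, 11.035907, -1.566730, 12.010000)
after step 3 (δ=0.39, a=-0.2): (-0.499597, 9.834917, -1.402171, 11.990000)
after step 4 (δ=0.06, a=0.7): (-0.298372, 8.652923, -1.378162, 12.060000)
after step 5 (δ=-0.25, a=0.6): (-0.067490, 7.469230, -1.480810, 12.120000)

(-0.0675, 7.4692, -1.4808, 12.1200)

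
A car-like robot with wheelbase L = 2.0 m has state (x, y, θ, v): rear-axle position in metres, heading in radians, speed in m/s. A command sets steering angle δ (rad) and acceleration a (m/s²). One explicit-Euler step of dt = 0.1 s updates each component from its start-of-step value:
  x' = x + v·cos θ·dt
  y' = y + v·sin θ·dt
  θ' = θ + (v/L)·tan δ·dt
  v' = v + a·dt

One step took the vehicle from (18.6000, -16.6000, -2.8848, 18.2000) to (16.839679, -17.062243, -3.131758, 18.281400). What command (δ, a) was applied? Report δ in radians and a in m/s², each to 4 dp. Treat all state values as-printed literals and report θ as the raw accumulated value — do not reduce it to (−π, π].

a = (v'−v)/dt = (0.081400)/0.1 = 0.8140
Δθ = θ'−θ = -0.246958;  (v·dt/L) = 18.2000·0.1/2.0 = 0.910000
tan δ = Δθ·L/(v·dt) = -0.271382  →  δ = -0.2650

δ = -0.2650, a = 0.8140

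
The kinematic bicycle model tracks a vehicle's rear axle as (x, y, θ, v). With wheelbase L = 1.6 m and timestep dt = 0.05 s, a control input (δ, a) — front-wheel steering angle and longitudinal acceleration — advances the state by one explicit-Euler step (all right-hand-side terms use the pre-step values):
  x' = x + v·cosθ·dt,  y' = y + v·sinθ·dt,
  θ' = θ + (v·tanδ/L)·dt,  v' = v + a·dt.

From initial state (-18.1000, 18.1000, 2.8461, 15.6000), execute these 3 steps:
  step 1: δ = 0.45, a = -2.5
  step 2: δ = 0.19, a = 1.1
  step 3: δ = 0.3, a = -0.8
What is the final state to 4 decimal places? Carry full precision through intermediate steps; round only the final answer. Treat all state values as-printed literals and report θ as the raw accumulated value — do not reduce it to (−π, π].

after step 1 (δ=0.45, a=-2.5): (-18.846194, 18.327145, 3.081589, 15.475000)
after step 2 (δ=0.19, a=1.1): (-19.618551, 18.373544, 3.174594, 15.530000)
after step 3 (δ=0.3, a=-0.8): (-20.394629, 18.347924, 3.324719, 15.490000)

(-20.3946, 18.3479, 3.3247, 15.4900)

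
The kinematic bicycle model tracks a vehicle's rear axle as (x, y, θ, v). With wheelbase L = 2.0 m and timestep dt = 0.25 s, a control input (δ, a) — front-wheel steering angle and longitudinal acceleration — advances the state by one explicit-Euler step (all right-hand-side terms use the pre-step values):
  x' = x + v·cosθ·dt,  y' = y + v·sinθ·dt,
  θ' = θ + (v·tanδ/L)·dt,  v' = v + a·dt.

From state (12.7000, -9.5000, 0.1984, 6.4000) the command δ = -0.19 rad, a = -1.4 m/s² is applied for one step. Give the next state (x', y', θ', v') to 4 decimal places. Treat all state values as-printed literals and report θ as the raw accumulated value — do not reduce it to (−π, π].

(14.2686, -9.1846, 0.0445, 6.0500)

x' = 12.7000 + 6.4000·cos(0.1984)·0.25 = 14.2686
y' = -9.5000 + 6.4000·sin(0.1984)·0.25 = -9.1846
θ' = 0.1984 + (6.4000/2.0)·tan(-0.19)·0.25 = 0.0445
v' = 6.4000 − 1.4000·0.25 = 6.0500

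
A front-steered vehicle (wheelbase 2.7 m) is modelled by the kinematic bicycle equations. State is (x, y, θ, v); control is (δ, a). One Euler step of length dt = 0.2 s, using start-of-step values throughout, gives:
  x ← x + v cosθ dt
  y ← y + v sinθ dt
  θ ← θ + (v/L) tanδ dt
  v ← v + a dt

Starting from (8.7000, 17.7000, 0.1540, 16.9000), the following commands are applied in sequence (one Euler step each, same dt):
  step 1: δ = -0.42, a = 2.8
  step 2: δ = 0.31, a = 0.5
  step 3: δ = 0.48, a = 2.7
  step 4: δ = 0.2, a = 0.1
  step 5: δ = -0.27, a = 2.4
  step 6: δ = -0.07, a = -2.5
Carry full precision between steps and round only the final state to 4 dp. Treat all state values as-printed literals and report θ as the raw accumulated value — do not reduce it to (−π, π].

(26.7430, 24.1938, 0.4901, 18.1000)

after step 1 (δ=-0.42, a=2.8): (12.039999, 18.218465, -0.405043, 17.460000)
after step 2 (δ=0.31, a=0.5): (15.249446, 16.842415, 0.009248, 17.560000)
after step 3 (δ=0.48, a=2.7): (18.761296, 16.874892, 0.686427, 18.100000)
after step 4 (δ=0.2, a=0.1): (21.561421, 19.169167, 0.958209, 18.120000)
after step 5 (δ=-0.27, a=2.4): (23.645171, 22.134190, 0.586738, 18.600000)
after step 6 (δ=-0.07, a=-2.5): (26.743005, 24.193758, 0.490136, 18.100000)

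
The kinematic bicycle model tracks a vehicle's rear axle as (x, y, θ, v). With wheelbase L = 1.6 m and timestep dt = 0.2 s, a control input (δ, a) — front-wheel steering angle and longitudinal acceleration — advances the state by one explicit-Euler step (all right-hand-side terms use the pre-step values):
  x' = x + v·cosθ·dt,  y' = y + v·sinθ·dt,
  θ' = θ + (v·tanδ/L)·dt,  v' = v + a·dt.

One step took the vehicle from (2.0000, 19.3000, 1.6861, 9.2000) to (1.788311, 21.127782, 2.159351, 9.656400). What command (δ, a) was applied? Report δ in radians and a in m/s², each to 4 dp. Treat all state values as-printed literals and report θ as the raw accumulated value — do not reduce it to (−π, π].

a = (v'−v)/dt = (0.456400)/0.2 = 2.2820
Δθ = θ'−θ = 0.473251;  (v·dt/L) = 9.2000·0.2/1.6 = 1.150000
tan δ = Δθ·L/(v·dt) = 0.411523  →  δ = 0.3904

δ = 0.3904, a = 2.2820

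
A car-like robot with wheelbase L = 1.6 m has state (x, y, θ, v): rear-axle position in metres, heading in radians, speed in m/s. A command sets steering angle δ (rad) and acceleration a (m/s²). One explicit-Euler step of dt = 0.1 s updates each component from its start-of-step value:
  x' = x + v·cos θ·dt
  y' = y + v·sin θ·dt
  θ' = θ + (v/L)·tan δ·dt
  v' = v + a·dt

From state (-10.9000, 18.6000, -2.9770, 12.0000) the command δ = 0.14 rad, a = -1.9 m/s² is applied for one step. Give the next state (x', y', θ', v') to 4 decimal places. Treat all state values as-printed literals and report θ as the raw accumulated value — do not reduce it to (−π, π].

(-12.0838, 18.4034, -2.8713, 11.8100)

x' = -10.9000 + 12.0000·cos(-2.9770)·0.1 = -12.0838
y' = 18.6000 + 12.0000·sin(-2.9770)·0.1 = 18.4034
θ' = -2.9770 + (12.0000/1.6)·tan(0.14)·0.1 = -2.8713
v' = 12.0000 − 1.9000·0.1 = 11.8100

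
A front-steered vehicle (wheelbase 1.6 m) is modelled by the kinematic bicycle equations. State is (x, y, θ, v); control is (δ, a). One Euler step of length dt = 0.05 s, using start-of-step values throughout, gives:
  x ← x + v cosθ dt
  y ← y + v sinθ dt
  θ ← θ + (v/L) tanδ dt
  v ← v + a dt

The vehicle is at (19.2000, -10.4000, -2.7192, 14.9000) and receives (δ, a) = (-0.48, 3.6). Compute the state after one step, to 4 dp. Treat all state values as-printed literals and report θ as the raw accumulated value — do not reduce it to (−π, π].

x' = 19.2000 + 14.9000·cos(-2.7192)·0.05 = 18.5205
y' = -10.4000 + 14.9000·sin(-2.7192)·0.05 = -10.7054
θ' = -2.7192 + (14.9000/1.6)·tan(-0.48)·0.05 = -2.9616
v' = 14.9000 + 3.6000·0.05 = 15.0800

(18.5205, -10.7054, -2.9616, 15.0800)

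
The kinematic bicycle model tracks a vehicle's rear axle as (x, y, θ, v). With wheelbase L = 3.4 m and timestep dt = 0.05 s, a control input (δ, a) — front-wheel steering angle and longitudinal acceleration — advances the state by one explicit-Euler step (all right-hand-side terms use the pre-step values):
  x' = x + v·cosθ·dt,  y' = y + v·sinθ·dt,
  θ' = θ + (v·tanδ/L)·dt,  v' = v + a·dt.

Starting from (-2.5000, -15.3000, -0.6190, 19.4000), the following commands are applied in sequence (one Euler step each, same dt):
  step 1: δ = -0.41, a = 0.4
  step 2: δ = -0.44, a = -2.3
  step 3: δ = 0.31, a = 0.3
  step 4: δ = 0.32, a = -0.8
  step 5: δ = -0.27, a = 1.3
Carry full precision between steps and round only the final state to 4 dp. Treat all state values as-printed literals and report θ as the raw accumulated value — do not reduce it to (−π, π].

after step 1 (δ=-0.41, a=0.4): (-1.709975, -15.862814, -0.742998, 19.420000)
after step 2 (δ=-0.44, a=-2.3): (-0.994888, -16.519695, -0.877447, 19.305000)
after step 3 (δ=0.31, a=0.3): (-0.377980, -17.262078, -0.786507, 19.320000)
after step 4 (δ=0.32, a=-0.8): (0.304327, -17.945900, -0.692353, 19.280000)
after step 5 (δ=-0.27, a=1.3): (1.046362, -18.561270, -0.770823, 19.345000)

(1.0464, -18.5613, -0.7708, 19.3450)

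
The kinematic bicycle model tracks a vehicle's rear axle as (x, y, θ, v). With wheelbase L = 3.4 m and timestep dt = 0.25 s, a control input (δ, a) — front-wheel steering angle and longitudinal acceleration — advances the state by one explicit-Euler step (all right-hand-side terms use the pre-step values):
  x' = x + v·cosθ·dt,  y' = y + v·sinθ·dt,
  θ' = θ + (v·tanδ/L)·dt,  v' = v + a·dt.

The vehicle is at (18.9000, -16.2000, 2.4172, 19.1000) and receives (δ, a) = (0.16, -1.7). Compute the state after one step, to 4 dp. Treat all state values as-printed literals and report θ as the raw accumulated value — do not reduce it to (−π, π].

(15.3240, -13.0357, 2.6438, 18.6750)

x' = 18.9000 + 19.1000·cos(2.4172)·0.25 = 15.3240
y' = -16.2000 + 19.1000·sin(2.4172)·0.25 = -13.0357
θ' = 2.4172 + (19.1000/3.4)·tan(0.16)·0.25 = 2.6438
v' = 19.1000 − 1.7000·0.25 = 18.6750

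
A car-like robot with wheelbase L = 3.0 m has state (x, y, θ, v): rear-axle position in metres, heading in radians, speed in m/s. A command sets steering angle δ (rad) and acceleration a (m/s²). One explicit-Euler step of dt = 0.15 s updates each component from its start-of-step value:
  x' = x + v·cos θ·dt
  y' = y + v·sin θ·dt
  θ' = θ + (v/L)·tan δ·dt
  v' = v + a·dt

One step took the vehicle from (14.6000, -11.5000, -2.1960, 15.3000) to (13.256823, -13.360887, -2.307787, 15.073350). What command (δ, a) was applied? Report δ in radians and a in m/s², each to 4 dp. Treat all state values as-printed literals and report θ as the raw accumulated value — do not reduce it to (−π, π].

a = (v'−v)/dt = (-0.226650)/0.15 = -1.5110
Δθ = θ'−θ = -0.111787;  (v·dt/L) = 15.3000·0.15/3.0 = 0.765000
tan δ = Δθ·L/(v·dt) = -0.146127  →  δ = -0.1451

δ = -0.1451, a = -1.5110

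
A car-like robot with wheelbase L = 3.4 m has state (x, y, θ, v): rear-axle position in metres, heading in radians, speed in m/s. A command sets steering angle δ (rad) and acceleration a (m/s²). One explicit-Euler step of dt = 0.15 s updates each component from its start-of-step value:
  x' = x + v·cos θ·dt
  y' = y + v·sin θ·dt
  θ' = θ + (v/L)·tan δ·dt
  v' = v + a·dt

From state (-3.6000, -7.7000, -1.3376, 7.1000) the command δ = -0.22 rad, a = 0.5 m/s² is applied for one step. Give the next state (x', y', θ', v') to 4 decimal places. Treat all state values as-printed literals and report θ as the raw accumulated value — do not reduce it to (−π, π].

(-3.3539, -8.7362, -1.4076, 7.1750)

x' = -3.6000 + 7.1000·cos(-1.3376)·0.15 = -3.3539
y' = -7.7000 + 7.1000·sin(-1.3376)·0.15 = -8.7362
θ' = -1.3376 + (7.1000/3.4)·tan(-0.22)·0.15 = -1.4076
v' = 7.1000 + 0.5000·0.15 = 7.1750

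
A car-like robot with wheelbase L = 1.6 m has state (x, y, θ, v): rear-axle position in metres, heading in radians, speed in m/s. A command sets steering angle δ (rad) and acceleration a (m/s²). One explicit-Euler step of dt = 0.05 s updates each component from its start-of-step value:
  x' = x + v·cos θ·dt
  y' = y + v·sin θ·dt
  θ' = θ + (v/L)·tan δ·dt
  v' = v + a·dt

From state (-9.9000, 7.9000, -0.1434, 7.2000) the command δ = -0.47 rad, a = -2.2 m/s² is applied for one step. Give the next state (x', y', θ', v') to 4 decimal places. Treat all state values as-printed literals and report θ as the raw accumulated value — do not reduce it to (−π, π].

x' = -9.9000 + 7.2000·cos(-0.1434)·0.05 = -9.5437
y' = 7.9000 + 7.2000·sin(-0.1434)·0.05 = 7.8486
θ' = -0.1434 + (7.2000/1.6)·tan(-0.47)·0.05 = -0.2577
v' = 7.2000 − 2.2000·0.05 = 7.0900

(-9.5437, 7.8486, -0.2577, 7.0900)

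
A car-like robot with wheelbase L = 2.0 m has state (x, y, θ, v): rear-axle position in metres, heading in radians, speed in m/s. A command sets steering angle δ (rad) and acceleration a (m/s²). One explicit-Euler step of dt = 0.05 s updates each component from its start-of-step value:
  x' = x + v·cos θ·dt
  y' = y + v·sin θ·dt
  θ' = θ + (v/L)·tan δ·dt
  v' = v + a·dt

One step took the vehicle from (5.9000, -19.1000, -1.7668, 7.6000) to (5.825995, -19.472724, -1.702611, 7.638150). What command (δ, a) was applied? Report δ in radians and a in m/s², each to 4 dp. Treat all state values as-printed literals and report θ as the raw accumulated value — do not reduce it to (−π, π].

δ = 0.3258, a = 0.7630

a = (v'−v)/dt = (0.038150)/0.05 = 0.7630
Δθ = θ'−θ = 0.064189;  (v·dt/L) = 7.6000·0.05/2.0 = 0.190000
tan δ = Δθ·L/(v·dt) = 0.337837  →  δ = 0.3258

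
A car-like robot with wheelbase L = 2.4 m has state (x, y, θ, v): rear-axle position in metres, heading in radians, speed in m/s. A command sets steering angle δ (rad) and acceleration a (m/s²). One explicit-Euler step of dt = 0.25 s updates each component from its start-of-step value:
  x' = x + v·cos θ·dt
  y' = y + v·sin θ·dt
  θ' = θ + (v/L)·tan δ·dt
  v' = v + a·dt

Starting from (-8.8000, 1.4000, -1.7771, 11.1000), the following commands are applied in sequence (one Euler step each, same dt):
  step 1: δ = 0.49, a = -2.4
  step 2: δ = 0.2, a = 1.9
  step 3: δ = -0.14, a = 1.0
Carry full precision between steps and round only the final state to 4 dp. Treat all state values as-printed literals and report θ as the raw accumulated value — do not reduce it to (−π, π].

after step 1 (δ=0.49, a=-2.4): (-9.368440, -1.316155, -1.160370, 10.500000)
after step 2 (δ=0.2, a=1.9): (-8.321064, -3.723151, -0.938656, 10.975000)
after step 3 (δ=-0.14, a=1.0): (-6.699857, -5.936712, -1.099762, 11.225000)

(-6.6999, -5.9367, -1.0998, 11.2250)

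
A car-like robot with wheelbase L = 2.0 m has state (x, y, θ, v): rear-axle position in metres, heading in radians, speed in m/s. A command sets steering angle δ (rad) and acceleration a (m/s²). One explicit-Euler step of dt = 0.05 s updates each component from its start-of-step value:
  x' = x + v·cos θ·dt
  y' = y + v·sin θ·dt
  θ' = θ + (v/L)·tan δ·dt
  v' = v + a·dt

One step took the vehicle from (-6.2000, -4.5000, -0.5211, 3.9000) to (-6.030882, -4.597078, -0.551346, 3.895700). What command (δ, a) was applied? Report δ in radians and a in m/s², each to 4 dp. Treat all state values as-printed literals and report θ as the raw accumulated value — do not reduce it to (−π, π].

δ = -0.3008, a = -0.0860

a = (v'−v)/dt = (-0.004300)/0.05 = -0.0860
Δθ = θ'−θ = -0.030246;  (v·dt/L) = 3.9000·0.05/2.0 = 0.097500
tan δ = Δθ·L/(v·dt) = -0.310215  →  δ = -0.3008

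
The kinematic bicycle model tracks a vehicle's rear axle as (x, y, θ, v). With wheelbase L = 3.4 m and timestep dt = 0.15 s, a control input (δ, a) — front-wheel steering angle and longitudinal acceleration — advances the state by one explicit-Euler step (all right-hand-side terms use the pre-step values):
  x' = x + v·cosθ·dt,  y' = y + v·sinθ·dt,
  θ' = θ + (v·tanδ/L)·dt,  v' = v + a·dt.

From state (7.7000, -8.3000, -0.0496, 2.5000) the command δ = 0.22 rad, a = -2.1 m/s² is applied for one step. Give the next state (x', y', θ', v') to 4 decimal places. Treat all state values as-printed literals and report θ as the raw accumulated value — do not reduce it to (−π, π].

(8.0745, -8.3186, -0.0249, 2.1850)

x' = 7.7000 + 2.5000·cos(-0.0496)·0.15 = 8.0745
y' = -8.3000 + 2.5000·sin(-0.0496)·0.15 = -8.3186
θ' = -0.0496 + (2.5000/3.4)·tan(0.22)·0.15 = -0.0249
v' = 2.5000 − 2.1000·0.15 = 2.1850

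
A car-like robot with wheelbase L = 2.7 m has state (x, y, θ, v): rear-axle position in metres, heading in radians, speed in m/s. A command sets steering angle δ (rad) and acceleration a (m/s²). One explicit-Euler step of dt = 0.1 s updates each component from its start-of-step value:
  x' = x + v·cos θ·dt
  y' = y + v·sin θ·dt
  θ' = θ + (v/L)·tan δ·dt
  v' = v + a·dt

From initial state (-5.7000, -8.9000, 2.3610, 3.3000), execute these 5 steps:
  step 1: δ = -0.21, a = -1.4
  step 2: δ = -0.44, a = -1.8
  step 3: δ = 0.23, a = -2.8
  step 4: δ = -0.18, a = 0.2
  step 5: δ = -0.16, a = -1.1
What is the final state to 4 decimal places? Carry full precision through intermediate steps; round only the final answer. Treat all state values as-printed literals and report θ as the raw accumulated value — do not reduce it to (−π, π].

after step 1 (δ=-0.21, a=-1.4): (-5.934464, -8.667779, 2.334949, 3.160000)
after step 2 (δ=-0.44, a=-1.8): (-6.153112, -8.439637, 2.279850, 2.980000)
after step 3 (δ=0.23, a=-2.8): (-6.347145, -8.213461, 2.305693, 2.700000)
after step 4 (δ=-0.18, a=0.2): (-6.528183, -8.013148, 2.287496, 2.720000)
after step 5 (δ=-0.16, a=-1.1): (-6.706860, -7.808066, 2.271239, 2.610000)

(-6.7069, -7.8081, 2.2712, 2.6100)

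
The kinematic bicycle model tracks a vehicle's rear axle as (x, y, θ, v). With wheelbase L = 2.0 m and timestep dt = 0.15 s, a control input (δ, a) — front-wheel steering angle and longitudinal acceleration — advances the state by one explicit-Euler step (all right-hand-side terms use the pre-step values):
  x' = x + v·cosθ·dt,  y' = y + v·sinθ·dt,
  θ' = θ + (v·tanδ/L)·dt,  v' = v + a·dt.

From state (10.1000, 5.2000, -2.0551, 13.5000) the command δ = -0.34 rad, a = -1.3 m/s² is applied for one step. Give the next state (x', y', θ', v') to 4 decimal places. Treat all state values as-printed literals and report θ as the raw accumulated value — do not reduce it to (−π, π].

(9.1572, 3.4079, -2.4133, 13.3050)

x' = 10.1000 + 13.5000·cos(-2.0551)·0.15 = 9.1572
y' = 5.2000 + 13.5000·sin(-2.0551)·0.15 = 3.4079
θ' = -2.0551 + (13.5000/2.0)·tan(-0.34)·0.15 = -2.4133
v' = 13.5000 − 1.3000·0.15 = 13.3050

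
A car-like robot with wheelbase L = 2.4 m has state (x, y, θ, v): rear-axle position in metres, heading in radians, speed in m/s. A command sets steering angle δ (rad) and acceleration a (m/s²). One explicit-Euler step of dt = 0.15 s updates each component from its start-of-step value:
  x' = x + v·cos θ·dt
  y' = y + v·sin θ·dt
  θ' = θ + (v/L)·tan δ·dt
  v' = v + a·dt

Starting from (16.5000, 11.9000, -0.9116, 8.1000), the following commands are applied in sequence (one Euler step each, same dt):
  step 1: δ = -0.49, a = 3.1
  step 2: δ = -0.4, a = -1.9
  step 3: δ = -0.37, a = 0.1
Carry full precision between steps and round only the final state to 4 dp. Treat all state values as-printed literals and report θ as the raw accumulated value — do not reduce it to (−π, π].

after step 1 (δ=-0.49, a=3.1): (17.244165, 10.939561, -1.181628, 8.565000)
after step 2 (δ=-0.4, a=-1.9): (17.731624, 9.750878, -1.407954, 8.280000)
after step 3 (δ=-0.37, a=0.1): (17.932981, 8.525309, -1.608673, 8.295000)

(17.9330, 8.5253, -1.6087, 8.2950)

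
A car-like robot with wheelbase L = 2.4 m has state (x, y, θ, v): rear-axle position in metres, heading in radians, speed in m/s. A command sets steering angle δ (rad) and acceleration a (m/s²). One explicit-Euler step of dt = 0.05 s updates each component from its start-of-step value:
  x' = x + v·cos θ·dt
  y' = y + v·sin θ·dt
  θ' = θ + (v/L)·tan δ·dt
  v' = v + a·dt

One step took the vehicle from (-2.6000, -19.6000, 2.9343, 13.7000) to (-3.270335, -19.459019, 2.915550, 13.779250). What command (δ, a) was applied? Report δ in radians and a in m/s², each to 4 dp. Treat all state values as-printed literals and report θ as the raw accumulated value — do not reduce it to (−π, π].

a = (v'−v)/dt = (0.079250)/0.05 = 1.5850
Δθ = θ'−θ = -0.018750;  (v·dt/L) = 13.7000·0.05/2.4 = 0.285417
tan δ = Δθ·L/(v·dt) = -0.065693  →  δ = -0.0656

δ = -0.0656, a = 1.5850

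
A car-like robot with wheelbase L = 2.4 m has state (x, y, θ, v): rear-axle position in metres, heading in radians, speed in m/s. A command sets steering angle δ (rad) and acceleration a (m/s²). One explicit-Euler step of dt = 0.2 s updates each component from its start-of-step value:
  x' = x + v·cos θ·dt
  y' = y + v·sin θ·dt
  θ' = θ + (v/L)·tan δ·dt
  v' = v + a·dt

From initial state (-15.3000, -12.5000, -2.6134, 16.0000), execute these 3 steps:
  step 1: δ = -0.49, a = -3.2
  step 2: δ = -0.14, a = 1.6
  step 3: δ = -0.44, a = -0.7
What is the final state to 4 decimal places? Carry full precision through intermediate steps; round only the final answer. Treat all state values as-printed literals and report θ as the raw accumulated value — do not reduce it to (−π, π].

(-24.0158, -12.4391, -4.1201, 15.5400)

after step 1 (δ=-0.49, a=-3.2): (-18.063902, -14.112714, -3.324584, 15.360000)
after step 2 (δ=-0.14, a=1.6): (-21.084611, -13.553696, -3.504964, 15.680000)
after step 3 (δ=-0.44, a=-0.7): (-24.015842, -12.439075, -4.120117, 15.540000)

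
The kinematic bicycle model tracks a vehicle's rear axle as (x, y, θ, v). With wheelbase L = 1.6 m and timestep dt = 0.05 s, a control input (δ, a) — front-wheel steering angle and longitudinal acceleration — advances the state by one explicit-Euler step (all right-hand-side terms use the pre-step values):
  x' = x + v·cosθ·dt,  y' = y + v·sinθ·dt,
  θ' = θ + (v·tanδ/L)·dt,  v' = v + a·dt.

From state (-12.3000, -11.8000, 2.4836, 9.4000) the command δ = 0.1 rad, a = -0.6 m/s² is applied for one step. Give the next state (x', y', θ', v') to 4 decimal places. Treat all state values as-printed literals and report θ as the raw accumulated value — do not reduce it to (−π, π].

(-12.6719, -11.5126, 2.5131, 9.3700)

x' = -12.3000 + 9.4000·cos(2.4836)·0.05 = -12.6719
y' = -11.8000 + 9.4000·sin(2.4836)·0.05 = -11.5126
θ' = 2.4836 + (9.4000/1.6)·tan(0.1)·0.05 = 2.5131
v' = 9.4000 − 0.6000·0.05 = 9.3700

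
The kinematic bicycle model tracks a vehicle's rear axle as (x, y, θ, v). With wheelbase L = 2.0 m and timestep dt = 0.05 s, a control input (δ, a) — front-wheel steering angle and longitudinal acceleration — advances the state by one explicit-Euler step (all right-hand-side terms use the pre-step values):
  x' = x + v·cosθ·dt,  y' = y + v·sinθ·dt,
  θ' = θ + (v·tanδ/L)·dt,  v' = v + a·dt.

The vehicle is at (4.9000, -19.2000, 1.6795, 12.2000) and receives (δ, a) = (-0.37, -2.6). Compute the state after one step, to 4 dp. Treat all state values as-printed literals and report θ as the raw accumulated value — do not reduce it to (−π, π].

x' = 4.9000 + 12.2000·cos(1.6795)·0.05 = 4.8338
y' = -19.2000 + 12.2000·sin(1.6795)·0.05 = -18.5936
θ' = 1.6795 + (12.2000/2.0)·tan(-0.37)·0.05 = 1.5612
v' = 12.2000 − 2.6000·0.05 = 12.0700

(4.8338, -18.5936, 1.5612, 12.0700)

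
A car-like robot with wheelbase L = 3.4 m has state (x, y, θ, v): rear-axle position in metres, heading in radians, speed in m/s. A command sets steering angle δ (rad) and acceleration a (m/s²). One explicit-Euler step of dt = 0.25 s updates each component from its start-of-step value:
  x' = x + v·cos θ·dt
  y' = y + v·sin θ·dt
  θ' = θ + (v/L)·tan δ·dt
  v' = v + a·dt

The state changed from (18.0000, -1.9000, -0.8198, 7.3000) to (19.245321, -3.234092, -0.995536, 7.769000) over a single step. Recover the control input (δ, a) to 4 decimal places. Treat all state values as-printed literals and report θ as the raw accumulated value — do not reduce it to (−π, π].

a = (v'−v)/dt = (0.469000)/0.25 = 1.8760
Δθ = θ'−θ = -0.175736;  (v·dt/L) = 7.3000·0.25/3.4 = 0.536765
tan δ = Δθ·L/(v·dt) = -0.327399  →  δ = -0.3164

δ = -0.3164, a = 1.8760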